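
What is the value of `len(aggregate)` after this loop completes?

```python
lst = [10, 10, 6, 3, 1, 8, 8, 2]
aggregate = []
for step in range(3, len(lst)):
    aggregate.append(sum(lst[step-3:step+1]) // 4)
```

Number of 4-element averages
`aggregate` takes the values: [] → [7] → [7, 5] → [7, 5, 4] → [7, 5, 4, 5] → [7, 5, 4, 5, 4]
So `len(aggregate)` = 5

Answer: 5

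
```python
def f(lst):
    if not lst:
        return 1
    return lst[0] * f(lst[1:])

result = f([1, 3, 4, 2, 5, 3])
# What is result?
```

Product over [1, 3, 4, 2, 5, 3] = 1 * 3 * 4 * 2 * 5 * 3 = 360

Answer: 360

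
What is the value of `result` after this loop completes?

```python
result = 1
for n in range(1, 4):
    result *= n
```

3! = 6
`result` takes the values: 1 → 2 → 6

Answer: 6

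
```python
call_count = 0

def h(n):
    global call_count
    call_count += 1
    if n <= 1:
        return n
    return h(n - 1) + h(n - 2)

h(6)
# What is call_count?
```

Calls(n) = 1 + Calls(n-1) + Calls(n-2); Calls(0)=Calls(1)=1. For n=6 this gives 25.

Answer: 25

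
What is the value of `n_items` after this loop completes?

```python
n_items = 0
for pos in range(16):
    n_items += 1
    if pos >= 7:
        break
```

Loop breaks when pos reaches 7, n_items is 8
`n_items` takes the values: 0 → 1 → 2 → 3 → 4 → 5 → 6 → 7 → 8

Answer: 8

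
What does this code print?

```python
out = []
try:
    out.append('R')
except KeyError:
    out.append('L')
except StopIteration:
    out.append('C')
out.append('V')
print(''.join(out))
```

Execution trace: 'R' (try body, no exception) → 'V' (after the try/except). Output: RV

Answer: RV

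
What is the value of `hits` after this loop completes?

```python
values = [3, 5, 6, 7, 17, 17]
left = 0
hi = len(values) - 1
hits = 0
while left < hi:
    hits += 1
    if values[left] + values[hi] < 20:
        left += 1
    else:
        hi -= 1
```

Steps to find pair summing to 20
`hits` takes the values: 0 → 1 → 2 → 3 → 4 → 5

Answer: 5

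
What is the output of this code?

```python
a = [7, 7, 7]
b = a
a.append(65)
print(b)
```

Key concept: basic list aliasing.
Step by step:
`a = [7, 7, 7]` → a = [7, 7, 7]
`b = a` → b = [7, 7, 7] (same object as a)
`a.append(65)` → a = [7, 7, 7, 65] (same object as b); b = [7, 7, 7, 65] (same object as a)
`print(b)` → prints [7, 7, 7, 65]

Answer: [7, 7, 7, 65]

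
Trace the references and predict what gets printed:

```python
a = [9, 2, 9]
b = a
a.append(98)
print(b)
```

Key concept: basic list aliasing.
Step by step:
`a = [9, 2, 9]` → a = [9, 2, 9]
`b = a` → b = [9, 2, 9] (same object as a)
`a.append(98)` → a = [9, 2, 9, 98] (same object as b); b = [9, 2, 9, 98] (same object as a)
`print(b)` → prints [9, 2, 9, 98]

Answer: [9, 2, 9, 98]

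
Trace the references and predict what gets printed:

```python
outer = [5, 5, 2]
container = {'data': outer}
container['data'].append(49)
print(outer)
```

Key concept: dict holds reference to list.
Step by step:
`outer = [5, 5, 2]` → outer = [5, 5, 2]
`container = {'data': outer}` → container = {'data': [5, 5, 2]}
`container['data'].append(49)` → outer = [5, 5, 2, 49]; container = {'data': [5, 5, 2, 49]}
`print(outer)` → prints [5, 5, 2, 49]

Answer: [5, 5, 2, 49]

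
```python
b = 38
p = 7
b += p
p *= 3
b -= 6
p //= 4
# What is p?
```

Trace:
`b = 38` → b = 38
`p = 7` → p = 7
`b += p` → b = 45
`p *= 3` → p = 21
`b -= 6` → b = 39
`p //= 4` → p = 5
So p = 5

Answer: 5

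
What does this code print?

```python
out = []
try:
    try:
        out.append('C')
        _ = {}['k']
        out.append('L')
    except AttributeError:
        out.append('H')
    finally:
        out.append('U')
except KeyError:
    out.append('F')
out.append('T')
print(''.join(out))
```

Execution trace: 'C' (try body) → 'U' (finally) → 'F' (outer except KeyError) → 'T' (after the try/except). Output: CUFT

Answer: CUFT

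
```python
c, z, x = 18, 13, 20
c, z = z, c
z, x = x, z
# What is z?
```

Trace:
`c, z, x = 18, 13, 20` → c = 18; z = 13; x = 20
`c, z = z, c` → c = 13; z = 18
`z, x = x, z` → z = 20; x = 18
So z = 20

Answer: 20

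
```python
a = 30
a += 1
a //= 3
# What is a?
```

Trace:
`a = 30` → a = 30
`a += 1` → a = 31
`a //= 3` → a = 10
So a = 10

Answer: 10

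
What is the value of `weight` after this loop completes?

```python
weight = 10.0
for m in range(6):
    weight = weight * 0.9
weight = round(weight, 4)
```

Exponential decay: 10.0 * 0.9^6
`weight` takes the values: 10.0 → 9.0 → 8.1 → 7.29 → 6.561 → 5.9049 → 5.31441 → 5.3144

Answer: 5.3144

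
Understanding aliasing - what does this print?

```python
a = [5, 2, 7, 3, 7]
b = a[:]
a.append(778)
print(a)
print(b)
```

Key concept: slice [:] creates copy.
Step by step:
`a = [5, 2, 7, 3, 7]` → a = [5, 2, 7, 3, 7]
`b = a[:]` → b = [5, 2, 7, 3, 7]
`a.append(778)` → a = [5, 2, 7, 3, 7, 778]
`print(a)` → prints [5, 2, 7, 3, 7, 778]
`print(b)` → prints [5, 2, 7, 3, 7]

Answer:
[5, 2, 7, 3, 7, 778]
[5, 2, 7, 3, 7]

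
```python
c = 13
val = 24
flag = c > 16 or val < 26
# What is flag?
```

Trace:
`c = 13` → c = 13
`val = 24` → val = 24
`flag = c > 16 or val < 26` → flag = True
So flag = True

Answer: True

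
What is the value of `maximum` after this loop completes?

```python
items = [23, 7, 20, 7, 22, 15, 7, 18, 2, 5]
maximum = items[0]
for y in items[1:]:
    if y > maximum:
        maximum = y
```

Maximum of [23, 7, 20, 7, 22, 15, 7, 18, 2, 5]
`maximum` takes the values: 23

Answer: 23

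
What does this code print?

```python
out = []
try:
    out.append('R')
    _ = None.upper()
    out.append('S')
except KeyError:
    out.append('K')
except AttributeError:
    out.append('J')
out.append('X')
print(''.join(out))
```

Execution trace: 'R' (try body) → 'J' (except AttributeError) → 'X' (after the try/except). Output: RJX

Answer: RJX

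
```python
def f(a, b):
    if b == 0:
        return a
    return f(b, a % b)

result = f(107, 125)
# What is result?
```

f(107, 125) -> f(125, 107) -> f(107, 18) -> f(18, 17) -> f(17, 1) -> f(1, 0) -> 1

Answer: 1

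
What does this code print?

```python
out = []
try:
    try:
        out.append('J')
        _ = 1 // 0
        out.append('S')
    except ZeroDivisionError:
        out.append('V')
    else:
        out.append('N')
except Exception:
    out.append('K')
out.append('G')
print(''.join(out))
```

Execution trace: 'J' (inner try body) → 'V' (inner except ZeroDivisionError) → 'G' (after the try/except). Output: JVG

Answer: JVG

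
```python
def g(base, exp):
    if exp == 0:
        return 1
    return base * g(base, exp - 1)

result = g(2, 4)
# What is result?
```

g(2, 4) = 2 * 2 * 2 * 2 = 16

Answer: 16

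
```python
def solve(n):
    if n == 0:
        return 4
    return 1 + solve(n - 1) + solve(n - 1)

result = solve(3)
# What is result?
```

solve(n) = 1 + 2·solve(n-1), solve(0)=4. Closed form: (4+1)·2^3 - 1 = 39.

Answer: 39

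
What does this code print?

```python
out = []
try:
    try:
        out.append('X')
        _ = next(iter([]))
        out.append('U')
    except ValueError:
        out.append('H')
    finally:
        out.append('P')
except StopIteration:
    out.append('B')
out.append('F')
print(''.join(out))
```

Execution trace: 'X' (inner try body) → 'P' (inner finally) → 'B' (outer except StopIteration) → 'F' (after the try/except). Output: XPBF

Answer: XPBF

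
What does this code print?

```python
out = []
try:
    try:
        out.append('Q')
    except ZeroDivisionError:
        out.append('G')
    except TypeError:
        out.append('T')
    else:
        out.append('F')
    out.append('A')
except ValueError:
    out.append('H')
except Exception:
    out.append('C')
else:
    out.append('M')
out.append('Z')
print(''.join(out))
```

Execution trace: 'Q' (inner try body, no exception) → 'F' (inner else) → 'A' (try body, no exception) → 'M' (else) → 'Z' (after the try/except). Output: QFAMZ

Answer: QFAMZ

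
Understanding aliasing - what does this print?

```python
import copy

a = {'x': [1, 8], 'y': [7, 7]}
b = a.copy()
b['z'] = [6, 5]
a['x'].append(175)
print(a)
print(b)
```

Key concept: shallow copy of dict with mutable values.
Step by step:
`a = {'x': [1, 8], 'y': [7, 7]}` → a = {'x': [1, 8], 'y': [7, 7]}
`b = a.copy()` → b = {'x': [1, 8], 'y': [7, 7]}
`b['z'] = [6, 5]` → b = {'x': [1, 8], 'y': [7, 7], 'z': [6, 5]}
`a['x'].append(175)` → a = {'x': [1, 8, 175], 'y': [7, 7]}; b = {'x': [1, 8, 175], 'y': [7, 7], 'z': [6, 5]}
`print(a)` → prints {'x': [1, 8, 175], 'y': [7, 7]}
`print(b)` → prints {'x': [1, 8, 175], 'y': [7, 7], 'z': [6, 5]}

Answer:
{'x': [1, 8, 175], 'y': [7, 7]}
{'x': [1, 8, 175], 'y': [7, 7], 'z': [6, 5]}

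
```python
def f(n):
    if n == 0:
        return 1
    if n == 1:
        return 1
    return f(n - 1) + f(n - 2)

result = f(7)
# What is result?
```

Build up from base cases: f(0)=1, f(1)=1, f(2)=2, f(3)=3, f(4)=5, f(5)=8, f(6)=13, ..., f(7)=21

Answer: 21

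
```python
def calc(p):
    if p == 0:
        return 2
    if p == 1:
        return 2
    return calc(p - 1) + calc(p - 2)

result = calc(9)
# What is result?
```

Build up from base cases: calc(0)=2, calc(1)=2, calc(2)=4, calc(3)=6, calc(4)=10, calc(5)=16, calc(6)=26, ..., calc(9)=110

Answer: 110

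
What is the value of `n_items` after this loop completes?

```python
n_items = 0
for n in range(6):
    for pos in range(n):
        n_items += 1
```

Triangle number: 0+1+2+...+5
`n_items` takes the values: 0 → 1 → 2 → 3 → 4 → 5 → 6 → 7 → 8 → 9 → 10 → 11 → 12 → 13 → 14 → 15

Answer: 15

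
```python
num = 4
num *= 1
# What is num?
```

Trace:
`num = 4` → num = 4
`num *= 1` → num = 4
So num = 4

Answer: 4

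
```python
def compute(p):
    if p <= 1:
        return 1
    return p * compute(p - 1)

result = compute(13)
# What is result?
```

compute(13) = 13 * 12 * 11 * 10 * 9 * 8 * 7 * 6 * 5 * 4 * 3 * 2 * 1 = 6227020800

Answer: 6227020800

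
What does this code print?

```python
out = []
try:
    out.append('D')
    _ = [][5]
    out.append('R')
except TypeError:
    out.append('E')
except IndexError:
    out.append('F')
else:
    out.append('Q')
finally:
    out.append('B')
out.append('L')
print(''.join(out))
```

Execution trace: 'D' (try body) → 'F' (except IndexError) → 'B' (finally) → 'L' (after the try/except). Output: DFBL

Answer: DFBL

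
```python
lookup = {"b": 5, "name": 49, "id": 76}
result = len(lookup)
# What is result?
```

Trace:
`lookup = {"b": 5, "name": 49, "id": 76}` → lookup = {'b': 5, 'name': 49, 'id': 76}
`result = len(lookup)` → result = 3
So result = 3

Answer: 3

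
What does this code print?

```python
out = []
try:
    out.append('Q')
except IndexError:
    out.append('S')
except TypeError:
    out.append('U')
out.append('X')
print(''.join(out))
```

Execution trace: 'Q' (try body, no exception) → 'X' (after the try/except). Output: QX

Answer: QX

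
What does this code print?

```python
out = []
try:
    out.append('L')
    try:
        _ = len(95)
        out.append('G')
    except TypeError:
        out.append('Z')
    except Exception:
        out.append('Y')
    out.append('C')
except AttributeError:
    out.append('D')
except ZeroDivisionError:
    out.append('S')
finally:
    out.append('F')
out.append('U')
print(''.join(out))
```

Execution trace: 'L' (try body) → 'Z' (inner except TypeError) → 'C' (try body, no exception) → 'F' (finally) → 'U' (after the try/except). Output: LZCFU

Answer: LZCFU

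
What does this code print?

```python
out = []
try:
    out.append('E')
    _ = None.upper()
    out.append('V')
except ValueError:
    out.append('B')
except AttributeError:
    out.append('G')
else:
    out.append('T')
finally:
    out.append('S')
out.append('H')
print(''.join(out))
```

Execution trace: 'E' (try body) → 'G' (except AttributeError) → 'S' (finally) → 'H' (after the try/except). Output: EGSH

Answer: EGSH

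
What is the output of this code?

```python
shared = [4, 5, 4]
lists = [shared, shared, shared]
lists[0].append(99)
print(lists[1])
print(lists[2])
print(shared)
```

Key concept: list of same reference.
Step by step:
`shared = [4, 5, 4]` → shared = [4, 5, 4]
`lists = [shared, shared, shared]` → lists = [[4, 5, 4], [4, 5, 4], [4, 5, 4]]
`lists[0].append(99)` → shared = [4, 5, 4, 99]; lists = [[4, 5, 4, 99], [4, 5, 4, 99], [4, 5, 4, 99]]
`print(lists[1])` → prints [4, 5, 4, 99]
`print(lists[2])` → prints [4, 5, 4, 99]
`print(shared)` → prints [4, 5, 4, 99]

Answer:
[4, 5, 4, 99]
[4, 5, 4, 99]
[4, 5, 4, 99]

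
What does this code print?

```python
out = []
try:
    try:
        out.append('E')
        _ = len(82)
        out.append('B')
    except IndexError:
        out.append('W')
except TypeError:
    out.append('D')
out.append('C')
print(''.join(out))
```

Execution trace: 'E' (try body) → 'D' (outer except TypeError) → 'C' (after the try/except). Output: EDC

Answer: EDC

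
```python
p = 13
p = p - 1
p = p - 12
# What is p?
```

Trace:
`p = 13` → p = 13
`p = p - 1` → p = 12
`p = p - 12` → p = 0
So p = 0

Answer: 0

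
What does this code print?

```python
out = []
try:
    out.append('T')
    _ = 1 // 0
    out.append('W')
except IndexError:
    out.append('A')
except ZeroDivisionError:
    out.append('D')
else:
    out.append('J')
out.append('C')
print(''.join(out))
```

Execution trace: 'T' (try body) → 'D' (except ZeroDivisionError) → 'C' (after the try/except). Output: TDC

Answer: TDC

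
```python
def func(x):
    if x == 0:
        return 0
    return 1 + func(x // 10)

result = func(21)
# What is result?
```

Count of digits of 21: 2

Answer: 2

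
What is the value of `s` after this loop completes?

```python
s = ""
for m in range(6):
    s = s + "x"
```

Repeat 'x' 6 times
`s` takes the values: "" → "x" → "xx" → "xxx" → "xxxx" → "xxxxx" → "xxxxxx"

Answer: "xxxxxx"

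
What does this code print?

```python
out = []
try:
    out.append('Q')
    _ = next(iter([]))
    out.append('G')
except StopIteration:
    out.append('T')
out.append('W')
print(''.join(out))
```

Execution trace: 'Q' (try body) → 'T' (except StopIteration) → 'W' (after the try/except). Output: QTW

Answer: QTW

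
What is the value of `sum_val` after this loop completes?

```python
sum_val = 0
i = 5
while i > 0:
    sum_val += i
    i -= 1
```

Sum 5 down to 1
`sum_val` takes the values: 0 → 5 → 9 → 12 → 14 → 15

Answer: 15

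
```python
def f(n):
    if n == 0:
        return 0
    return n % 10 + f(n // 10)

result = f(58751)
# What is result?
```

Sum of digits of 58751: 1 + 5 + 7 + 8 + 5 = 26

Answer: 26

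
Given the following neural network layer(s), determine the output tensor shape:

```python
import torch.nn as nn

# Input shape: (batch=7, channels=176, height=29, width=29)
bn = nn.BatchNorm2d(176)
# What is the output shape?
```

Input: (7, 176, 29, 29) -> Output: (7, 176, 29, 29)

Answer: (7, 176, 29, 29)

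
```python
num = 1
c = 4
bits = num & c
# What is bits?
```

Trace:
`num = 1` → num = 1
`c = 4` → c = 4
`bits = num & c` → bits = 0
So bits = 0

Answer: 0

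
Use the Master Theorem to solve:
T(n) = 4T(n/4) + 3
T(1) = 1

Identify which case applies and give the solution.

a=4, b=4, f(n)=3. log_4(4) = 1. Since c=0 < 1, Case 1 applies: T(n) = Θ(n^log_b(a)) = O(n).

Answer: O(n) - Case 1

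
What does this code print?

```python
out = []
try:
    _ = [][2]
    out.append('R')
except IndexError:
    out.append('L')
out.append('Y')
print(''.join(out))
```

Execution trace: 'L' (except IndexError) → 'Y' (after the try/except). Output: LY

Answer: LY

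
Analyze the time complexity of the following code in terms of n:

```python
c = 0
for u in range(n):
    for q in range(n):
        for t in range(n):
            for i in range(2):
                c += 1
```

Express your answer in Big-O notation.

Each loop level contributes: n × n × n × 1. Multiplying the contributions gives O(n^3).

Answer: O(n^3)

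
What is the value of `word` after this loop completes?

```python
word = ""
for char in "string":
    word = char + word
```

Reverse 'string'
`word` takes the values: "" → "s" → "ts" → "rts" → "irts" → "nirts" → "gnirts"

Answer: "gnirts"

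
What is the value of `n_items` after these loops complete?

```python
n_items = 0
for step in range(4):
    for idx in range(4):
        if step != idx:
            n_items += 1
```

4² - 4 (exclude diagonal)
`n_items` takes the values: 0 → 1 → 2 → 3 → 4 → 5 → 6 → 7 → 8 → 9 → 10 → 11 → 12

Answer: 12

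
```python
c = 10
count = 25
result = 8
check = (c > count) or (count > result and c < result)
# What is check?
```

Trace:
`c = 10` → c = 10
`count = 25` → count = 25
`result = 8` → result = 8
`check = (c > count) or (count > result and c < result)` → check = False
So check = False

Answer: False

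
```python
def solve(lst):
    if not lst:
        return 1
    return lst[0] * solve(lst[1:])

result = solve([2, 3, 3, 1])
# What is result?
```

Product over [2, 3, 3, 1] = 2 * 3 * 3 * 1 = 18

Answer: 18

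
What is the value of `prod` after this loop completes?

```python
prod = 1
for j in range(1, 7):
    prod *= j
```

6! = 720
`prod` takes the values: 1 → 2 → 6 → 24 → 120 → 720

Answer: 720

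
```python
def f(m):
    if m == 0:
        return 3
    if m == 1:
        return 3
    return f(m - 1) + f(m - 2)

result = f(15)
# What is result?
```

Build up from base cases: f(0)=3, f(1)=3, f(2)=6, f(3)=9, f(4)=15, f(5)=24, f(6)=39, ..., f(15)=2961

Answer: 2961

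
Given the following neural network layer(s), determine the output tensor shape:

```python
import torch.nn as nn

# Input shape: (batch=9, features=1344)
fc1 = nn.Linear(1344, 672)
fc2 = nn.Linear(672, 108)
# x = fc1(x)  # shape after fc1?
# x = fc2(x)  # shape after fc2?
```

Input: (9, 1344) -> after fc1: (9, 672) -> Output: (9, 108)

Answer: (9, 108)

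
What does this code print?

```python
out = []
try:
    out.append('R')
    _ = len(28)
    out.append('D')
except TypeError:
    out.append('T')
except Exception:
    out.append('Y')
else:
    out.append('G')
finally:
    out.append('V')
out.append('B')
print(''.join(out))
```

Execution trace: 'R' (try body) → 'T' (except TypeError) → 'V' (finally) → 'B' (after the try/except). Output: RTVB

Answer: RTVB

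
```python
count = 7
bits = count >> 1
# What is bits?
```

Trace:
`count = 7` → count = 7
`bits = count >> 1` → bits = 3
So bits = 3

Answer: 3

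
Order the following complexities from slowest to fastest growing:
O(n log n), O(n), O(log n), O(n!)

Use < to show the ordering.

Ordered by growth rate: O(log n) < O(n) < O(n log n) < O(n!)

Answer: O(log n) < O(n) < O(n log n) < O(n!)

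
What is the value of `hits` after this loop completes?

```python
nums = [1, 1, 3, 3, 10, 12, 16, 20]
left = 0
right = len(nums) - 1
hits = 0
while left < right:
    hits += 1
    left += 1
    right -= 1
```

Iterations until pointers meet (list length 8)
`hits` takes the values: 0 → 1 → 2 → 3 → 4

Answer: 4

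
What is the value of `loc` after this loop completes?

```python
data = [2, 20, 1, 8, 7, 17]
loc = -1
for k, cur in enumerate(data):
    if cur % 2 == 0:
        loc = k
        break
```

First even number index in [2, 20, 1, 8, 7, 17]
`loc` takes the values: -1 → 0

Answer: 0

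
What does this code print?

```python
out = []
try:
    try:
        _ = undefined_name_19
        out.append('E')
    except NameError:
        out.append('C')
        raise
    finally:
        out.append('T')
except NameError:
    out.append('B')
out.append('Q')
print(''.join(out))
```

Execution trace: 'C' (inner except NameError) → 'T' (inner finally) → 'B' (outer except NameError) → 'Q' (after the try/except). Output: CTBQ

Answer: CTBQ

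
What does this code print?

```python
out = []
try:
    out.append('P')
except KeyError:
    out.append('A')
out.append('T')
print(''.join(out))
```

Execution trace: 'P' (try body, no exception) → 'T' (after the try/except). Output: PT

Answer: PT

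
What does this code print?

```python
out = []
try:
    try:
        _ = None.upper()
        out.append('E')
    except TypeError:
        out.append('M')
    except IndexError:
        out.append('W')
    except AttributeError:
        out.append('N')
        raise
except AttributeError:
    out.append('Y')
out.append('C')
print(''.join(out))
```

Execution trace: 'N' (inner except AttributeError) → 'Y' (outer except AttributeError) → 'C' (after the try/except). Output: NYC

Answer: NYC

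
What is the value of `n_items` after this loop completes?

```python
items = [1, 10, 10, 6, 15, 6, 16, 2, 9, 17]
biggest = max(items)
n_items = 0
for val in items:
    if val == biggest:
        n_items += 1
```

Count of max value 17 in [1, 10, 10, 6, 15, 6, 16, 2, 9, 17]
`n_items` takes the values: 0 → 1

Answer: 1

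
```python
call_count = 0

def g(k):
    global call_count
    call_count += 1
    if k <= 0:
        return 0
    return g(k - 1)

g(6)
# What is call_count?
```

Linear recursion stepping by 1: 7 calls from k=6 down to ≤0.

Answer: 7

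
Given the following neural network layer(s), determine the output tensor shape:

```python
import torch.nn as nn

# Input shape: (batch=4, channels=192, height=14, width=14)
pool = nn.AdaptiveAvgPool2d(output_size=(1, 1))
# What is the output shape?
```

Input: (4, 192, 14, 14) -> Output: (4, 192, 1, 1)

Answer: (4, 192, 1, 1)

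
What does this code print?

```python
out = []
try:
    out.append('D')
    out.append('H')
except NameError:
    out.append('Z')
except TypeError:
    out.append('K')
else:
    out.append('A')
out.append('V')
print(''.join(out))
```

Execution trace: 'D' (try body) → 'H' (try body, no exception) → 'A' (else) → 'V' (after the try/except). Output: DHAV

Answer: DHAV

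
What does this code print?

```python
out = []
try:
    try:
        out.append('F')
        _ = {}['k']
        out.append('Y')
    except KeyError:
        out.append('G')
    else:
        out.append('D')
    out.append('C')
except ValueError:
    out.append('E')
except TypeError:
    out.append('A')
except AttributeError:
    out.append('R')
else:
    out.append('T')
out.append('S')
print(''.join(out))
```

Execution trace: 'F' (inner try body) → 'G' (inner except KeyError) → 'C' (try body, no exception) → 'T' (else) → 'S' (after the try/except). Output: FGCTS

Answer: FGCTS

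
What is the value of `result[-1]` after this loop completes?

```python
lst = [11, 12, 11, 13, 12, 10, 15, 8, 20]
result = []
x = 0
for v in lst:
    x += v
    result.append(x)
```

Cumulative sum ends at 112
`result` takes the values: [] → [11] → [11, 23] → [11, 23, 34] → [11, 23, 34, 47] → [11, 23, 34, 47, 59] → [11, 23, 34, 47, 59, 69] → [11, 23, 34, 47, 59, 69, 84] → [11, 23, 34, 47, 59, 69, 84, 92] → [11, 23, 34, 47, 59, 69, 84, 92, 112]
So `result[-1]` = 112

Answer: 112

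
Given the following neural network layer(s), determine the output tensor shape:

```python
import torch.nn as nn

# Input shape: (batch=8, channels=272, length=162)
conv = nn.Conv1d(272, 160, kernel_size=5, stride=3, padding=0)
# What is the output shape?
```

Input: (8, 272, 162) -> Output: (8, 160, 53)

Answer: (8, 160, 53)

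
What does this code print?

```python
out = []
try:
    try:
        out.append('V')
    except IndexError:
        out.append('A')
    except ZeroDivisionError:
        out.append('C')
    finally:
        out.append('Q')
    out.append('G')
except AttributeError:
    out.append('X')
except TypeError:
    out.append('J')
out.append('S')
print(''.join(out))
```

Execution trace: 'V' (inner try body, no exception) → 'Q' (inner finally) → 'G' (try body, no exception) → 'S' (after the try/except). Output: VQGS

Answer: VQGS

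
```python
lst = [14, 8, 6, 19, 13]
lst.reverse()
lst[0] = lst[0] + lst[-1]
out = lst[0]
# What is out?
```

Trace:
`lst = [14, 8, 6, 19, 13]` → lst = [14, 8, 6, 19, 13]
`lst.reverse()` → lst = [13, 19, 6, 8, 14]
`lst[0] = lst[0] + lst[-1]` → lst = [27, 19, 6, 8, 14]
`out = lst[0]` → out = 27
So out = 27

Answer: 27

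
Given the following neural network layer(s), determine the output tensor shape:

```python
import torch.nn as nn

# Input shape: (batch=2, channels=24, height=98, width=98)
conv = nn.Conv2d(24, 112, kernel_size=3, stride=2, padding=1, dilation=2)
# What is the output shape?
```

Input: (2, 24, 98, 98) -> Output: (2, 112, 48, 48)

Answer: (2, 112, 48, 48)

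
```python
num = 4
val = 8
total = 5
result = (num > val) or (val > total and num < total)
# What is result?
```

Trace:
`num = 4` → num = 4
`val = 8` → val = 8
`total = 5` → total = 5
`result = (num > val) or (val > total and num < total)` → result = True
So result = True

Answer: True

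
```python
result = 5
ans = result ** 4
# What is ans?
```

Trace:
`result = 5` → result = 5
`ans = result ** 4` → ans = 625
So ans = 625

Answer: 625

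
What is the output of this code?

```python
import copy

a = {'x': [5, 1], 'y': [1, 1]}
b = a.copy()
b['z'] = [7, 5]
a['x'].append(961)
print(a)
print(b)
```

Key concept: shallow copy of dict with mutable values.
Step by step:
`a = {'x': [5, 1], 'y': [1, 1]}` → a = {'x': [5, 1], 'y': [1, 1]}
`b = a.copy()` → b = {'x': [5, 1], 'y': [1, 1]}
`b['z'] = [7, 5]` → b = {'x': [5, 1], 'y': [1, 1], 'z': [7, 5]}
`a['x'].append(961)` → a = {'x': [5, 1, 961], 'y': [1, 1]}; b = {'x': [5, 1, 961], 'y': [1, 1], 'z': [7, 5]}
`print(a)` → prints {'x': [5, 1, 961], 'y': [1, 1]}
`print(b)` → prints {'x': [5, 1, 961], 'y': [1, 1], 'z': [7, 5]}

Answer:
{'x': [5, 1, 961], 'y': [1, 1]}
{'x': [5, 1, 961], 'y': [1, 1], 'z': [7, 5]}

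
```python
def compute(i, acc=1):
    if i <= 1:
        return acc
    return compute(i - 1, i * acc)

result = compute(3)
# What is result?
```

Accumulator trace (n, acc): (3, 1) -> (2, 3) -> (1, 6) -> return 6

Answer: 6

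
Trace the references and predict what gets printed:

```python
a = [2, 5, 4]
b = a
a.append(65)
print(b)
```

Key concept: basic list aliasing.
Step by step:
`a = [2, 5, 4]` → a = [2, 5, 4]
`b = a` → b = [2, 5, 4] (same object as a)
`a.append(65)` → a = [2, 5, 4, 65] (same object as b); b = [2, 5, 4, 65] (same object as a)
`print(b)` → prints [2, 5, 4, 65]

Answer: [2, 5, 4, 65]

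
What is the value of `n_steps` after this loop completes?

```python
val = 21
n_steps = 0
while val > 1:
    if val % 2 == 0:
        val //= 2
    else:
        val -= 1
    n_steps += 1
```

Steps to reduce 21 to 1
`n_steps` takes the values: 0 → 1 → 2 → 3 → 4 → 5 → 6

Answer: 6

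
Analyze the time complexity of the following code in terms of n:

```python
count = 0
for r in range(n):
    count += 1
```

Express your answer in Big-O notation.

Each loop level contributes: n. Multiplying the contributions gives O(n).

Answer: O(n)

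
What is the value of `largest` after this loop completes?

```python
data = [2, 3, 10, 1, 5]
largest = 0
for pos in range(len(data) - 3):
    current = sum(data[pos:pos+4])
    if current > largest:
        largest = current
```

Max sum of 4-element window in [2, 3, 10, 1, 5]
`largest` takes the values: 0 → 16 → 19

Answer: 19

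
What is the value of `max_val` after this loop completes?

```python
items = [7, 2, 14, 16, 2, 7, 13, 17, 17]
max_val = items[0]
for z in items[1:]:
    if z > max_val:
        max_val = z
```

Maximum of [7, 2, 14, 16, 2, 7, 13, 17, 17]
`max_val` takes the values: 7 → 14 → 16 → 17

Answer: 17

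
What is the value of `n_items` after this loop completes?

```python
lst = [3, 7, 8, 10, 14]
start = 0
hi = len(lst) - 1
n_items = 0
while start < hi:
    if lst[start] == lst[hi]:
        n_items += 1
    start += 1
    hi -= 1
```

Count matching pairs from ends
`n_items` takes the values: 0

Answer: 0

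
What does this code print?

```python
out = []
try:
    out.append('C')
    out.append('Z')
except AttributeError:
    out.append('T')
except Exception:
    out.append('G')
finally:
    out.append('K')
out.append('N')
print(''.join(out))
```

Execution trace: 'C' (try body) → 'Z' (try body, no exception) → 'K' (finally) → 'N' (after the try/except). Output: CZKN

Answer: CZKN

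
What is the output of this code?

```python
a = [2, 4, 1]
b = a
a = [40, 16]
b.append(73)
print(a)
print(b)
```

Key concept: rebinding vs mutation: a is rebound to a new list, b still points at the original.
Step by step:
`a = [2, 4, 1]` → a = [2, 4, 1]
`b = a` → b = [2, 4, 1] (same object as a)
`a = [40, 16]` → a = [40, 16]
`b.append(73)` → b = [2, 4, 1, 73]
`print(a)` → prints [40, 16]
`print(b)` → prints [2, 4, 1, 73]

Answer:
[40, 16]
[2, 4, 1, 73]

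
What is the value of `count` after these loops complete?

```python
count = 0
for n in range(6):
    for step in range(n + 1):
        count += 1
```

Triangle: 1 + 2 + ... + 6
`count` takes the values: 0 → 1 → 2 → 3 → 4 → 5 → 6 → 7 → 8 → 9 → 10 → 11 → 12 → 13 → 14 → 15 → 16 → 17 → 18 → 19 → 20 → 21

Answer: 21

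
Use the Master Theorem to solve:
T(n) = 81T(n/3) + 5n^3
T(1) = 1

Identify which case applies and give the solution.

a=81, b=3, f(n)=5n^3. log_3(81) = 4. Since c=3 < 4, Case 1 applies: T(n) = Θ(n^log_b(a)) = O(n^4).

Answer: O(n^4) - Case 1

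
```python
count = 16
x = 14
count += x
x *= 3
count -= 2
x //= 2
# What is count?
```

Trace:
`count = 16` → count = 16
`x = 14` → x = 14
`count += x` → count = 30
`x *= 3` → x = 42
`count -= 2` → count = 28
`x //= 2` → x = 21
So count = 28

Answer: 28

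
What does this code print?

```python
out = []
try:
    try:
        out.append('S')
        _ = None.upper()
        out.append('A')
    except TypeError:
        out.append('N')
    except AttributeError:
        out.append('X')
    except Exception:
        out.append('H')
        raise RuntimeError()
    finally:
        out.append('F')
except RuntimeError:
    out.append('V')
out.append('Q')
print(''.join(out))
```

Execution trace: 'S' (inner try body) → 'X' (inner except AttributeError) → 'F' (inner finally) → 'Q' (after the try/except). Output: SXFQ

Answer: SXFQ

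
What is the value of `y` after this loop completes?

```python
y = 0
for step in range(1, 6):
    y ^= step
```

XOR of 1 to 5
`y` takes the values: 0 → 1 → 3 → 0 → 4 → 1

Answer: 1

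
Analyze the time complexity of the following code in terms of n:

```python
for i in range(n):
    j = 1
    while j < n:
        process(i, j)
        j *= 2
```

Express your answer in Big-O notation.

This is Linear outer loop, logarithmic inner loop. Time complexity: O(n log n).

Answer: O(n log n)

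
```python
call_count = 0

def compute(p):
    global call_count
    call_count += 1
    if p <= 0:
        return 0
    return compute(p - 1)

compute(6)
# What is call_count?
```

Linear recursion stepping by 1: 7 calls from p=6 down to ≤0.

Answer: 7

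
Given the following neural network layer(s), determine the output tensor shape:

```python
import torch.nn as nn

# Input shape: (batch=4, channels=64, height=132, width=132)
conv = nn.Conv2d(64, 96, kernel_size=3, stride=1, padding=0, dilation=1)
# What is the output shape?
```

Input: (4, 64, 132, 132) -> Output: (4, 96, 130, 130)

Answer: (4, 96, 130, 130)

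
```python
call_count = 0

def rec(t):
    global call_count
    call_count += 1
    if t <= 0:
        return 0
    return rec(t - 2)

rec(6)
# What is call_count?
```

Linear recursion stepping by 2: 4 calls from t=6 down to ≤0.

Answer: 4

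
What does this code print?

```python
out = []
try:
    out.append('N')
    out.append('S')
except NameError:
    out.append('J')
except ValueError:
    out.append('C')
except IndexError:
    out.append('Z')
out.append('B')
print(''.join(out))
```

Execution trace: 'N' (try body) → 'S' (try body, no exception) → 'B' (after the try/except). Output: NSB

Answer: NSB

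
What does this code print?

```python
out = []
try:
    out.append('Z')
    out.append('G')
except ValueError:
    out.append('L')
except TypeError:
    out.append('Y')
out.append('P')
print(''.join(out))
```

Execution trace: 'Z' (try body) → 'G' (try body, no exception) → 'P' (after the try/except). Output: ZGP

Answer: ZGP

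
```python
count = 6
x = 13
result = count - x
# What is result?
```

Trace:
`count = 6` → count = 6
`x = 13` → x = 13
`result = count - x` → result = -7
So result = -7

Answer: -7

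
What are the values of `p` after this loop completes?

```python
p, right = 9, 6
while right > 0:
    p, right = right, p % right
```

GCD of 9 and 6
`p` takes the values: 9 → 6 → 3

Answer: 3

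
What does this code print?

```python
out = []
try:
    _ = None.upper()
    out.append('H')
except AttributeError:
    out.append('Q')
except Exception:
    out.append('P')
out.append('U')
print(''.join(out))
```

Execution trace: 'Q' (except AttributeError) → 'U' (after the try/except). Output: QU

Answer: QU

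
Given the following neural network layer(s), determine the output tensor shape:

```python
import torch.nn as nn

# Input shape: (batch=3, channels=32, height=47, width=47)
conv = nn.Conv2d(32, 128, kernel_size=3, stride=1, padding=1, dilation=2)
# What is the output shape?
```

Input: (3, 32, 47, 47) -> Output: (3, 128, 45, 45)

Answer: (3, 128, 45, 45)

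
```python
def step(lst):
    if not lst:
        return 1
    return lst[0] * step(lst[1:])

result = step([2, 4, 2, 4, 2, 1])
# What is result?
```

Product over [2, 4, 2, 4, 2, 1] = 2 * 4 * 2 * 4 * 2 * 1 = 128

Answer: 128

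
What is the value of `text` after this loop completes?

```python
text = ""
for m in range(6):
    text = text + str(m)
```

Concatenate digits 0 to 5
`text` takes the values: "" → "0" → "01" → "012" → "0123" → "01234" → "012345"

Answer: "012345"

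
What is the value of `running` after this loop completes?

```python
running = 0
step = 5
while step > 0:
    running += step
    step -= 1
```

Sum 5 down to 1
`running` takes the values: 0 → 5 → 9 → 12 → 14 → 15

Answer: 15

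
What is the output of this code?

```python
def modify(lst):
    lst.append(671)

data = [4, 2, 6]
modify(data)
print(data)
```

Key concept: function modifies passed list.
Step by step:
`data = [4, 2, 6]` → data = [4, 2, 6]
`modify(data)` → data = [4, 2, 6, 671]
`print(data)` → prints [4, 2, 6, 671]

Answer: [4, 2, 6, 671]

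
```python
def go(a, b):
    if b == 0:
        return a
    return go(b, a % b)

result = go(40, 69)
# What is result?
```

go(40, 69) -> go(69, 40) -> go(40, 29) -> go(29, 11) -> go(11, 7) -> go(7, 4) -> go(4, 3) -> go(3, 1) -> go(1, 0) -> 1

Answer: 1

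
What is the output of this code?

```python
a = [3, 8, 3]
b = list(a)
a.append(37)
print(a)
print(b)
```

Key concept: list() constructor creates copy.
Step by step:
`a = [3, 8, 3]` → a = [3, 8, 3]
`b = list(a)` → b = [3, 8, 3]
`a.append(37)` → a = [3, 8, 3, 37]
`print(a)` → prints [3, 8, 3, 37]
`print(b)` → prints [3, 8, 3]

Answer:
[3, 8, 3, 37]
[3, 8, 3]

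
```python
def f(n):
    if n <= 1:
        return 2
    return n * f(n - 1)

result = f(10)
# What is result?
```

f(10) = 10 * 9 * 8 * 7 * 6 * 5 * 4 * 3 * 2 * 2 = 7257600

Answer: 7257600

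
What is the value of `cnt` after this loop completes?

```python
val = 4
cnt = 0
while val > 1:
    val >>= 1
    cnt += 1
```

Count right shifts until 1
`cnt` takes the values: 0 → 1 → 2

Answer: 2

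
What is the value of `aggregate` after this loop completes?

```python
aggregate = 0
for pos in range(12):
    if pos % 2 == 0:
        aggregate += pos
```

Sum of even numbers 0 to 11
`aggregate` takes the values: 0 → 2 → 6 → 12 → 20 → 30

Answer: 30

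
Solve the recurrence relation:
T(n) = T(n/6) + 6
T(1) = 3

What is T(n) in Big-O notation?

Each step divides n by 6 and adds 6. After log_6(n) steps we reach T(1)=3. So T(n) = 6·log_6(n) + 3 = O(log n).

Answer: O(log n)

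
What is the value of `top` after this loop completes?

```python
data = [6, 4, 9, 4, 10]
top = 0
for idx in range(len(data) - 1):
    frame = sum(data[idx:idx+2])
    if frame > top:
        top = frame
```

Max sum of 2-element window in [6, 4, 9, 4, 10]
`top` takes the values: 0 → 10 → 13 → 14

Answer: 14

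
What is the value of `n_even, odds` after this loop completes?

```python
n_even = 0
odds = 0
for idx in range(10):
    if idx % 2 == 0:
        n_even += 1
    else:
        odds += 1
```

Count evens and odds in range(10)
`n_even, odds` takes the values: (0, 0) → (1, 0) → (1, 1) → (2, 1) → (2, 2) → (3, 2) → (3, 3) → (4, 3) → (4, 4) → (5, 4) → (5, 5)

Answer: 5, 5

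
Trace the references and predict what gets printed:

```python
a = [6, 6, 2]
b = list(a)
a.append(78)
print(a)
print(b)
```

Key concept: list() constructor creates copy.
Step by step:
`a = [6, 6, 2]` → a = [6, 6, 2]
`b = list(a)` → b = [6, 6, 2]
`a.append(78)` → a = [6, 6, 2, 78]
`print(a)` → prints [6, 6, 2, 78]
`print(b)` → prints [6, 6, 2]

Answer:
[6, 6, 2, 78]
[6, 6, 2]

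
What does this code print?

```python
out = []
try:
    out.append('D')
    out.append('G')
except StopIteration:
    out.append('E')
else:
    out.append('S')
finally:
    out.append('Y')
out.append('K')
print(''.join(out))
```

Execution trace: 'D' (try body) → 'G' (try body, no exception) → 'S' (else) → 'Y' (finally) → 'K' (after the try/except). Output: DGSYK

Answer: DGSYK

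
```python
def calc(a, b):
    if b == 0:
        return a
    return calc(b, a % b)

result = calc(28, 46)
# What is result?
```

calc(28, 46) -> calc(46, 28) -> calc(28, 18) -> calc(18, 10) -> calc(10, 8) -> calc(8, 2) -> calc(2, 0) -> 2

Answer: 2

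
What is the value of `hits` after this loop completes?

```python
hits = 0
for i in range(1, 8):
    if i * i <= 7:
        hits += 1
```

Count numbers where i² ≤ 7
`hits` takes the values: 0 → 1 → 2

Answer: 2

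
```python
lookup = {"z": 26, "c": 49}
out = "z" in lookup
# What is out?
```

Trace:
`lookup = {"z": 26, "c": 49}` → lookup = {'z': 26, 'c': 49}
`out = "z" in lookup` → out = True
So out = True

Answer: True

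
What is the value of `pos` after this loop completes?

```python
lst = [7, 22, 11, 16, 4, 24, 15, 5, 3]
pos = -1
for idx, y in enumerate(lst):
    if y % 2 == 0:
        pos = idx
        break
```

First even number index in [7, 22, 11, 16, 4, 24, 15, 5, 3]
`pos` takes the values: -1 → 1

Answer: 1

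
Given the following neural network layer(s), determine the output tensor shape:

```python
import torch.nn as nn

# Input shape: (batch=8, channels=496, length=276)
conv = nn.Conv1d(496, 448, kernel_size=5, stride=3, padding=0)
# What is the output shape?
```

Input: (8, 496, 276) -> Output: (8, 448, 91)

Answer: (8, 448, 91)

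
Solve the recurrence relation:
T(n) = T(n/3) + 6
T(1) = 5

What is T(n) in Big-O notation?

Each step divides n by 3 and adds 6. After log_3(n) steps we reach T(1)=5. So T(n) = 6·log_3(n) + 5 = O(log n).

Answer: O(log n)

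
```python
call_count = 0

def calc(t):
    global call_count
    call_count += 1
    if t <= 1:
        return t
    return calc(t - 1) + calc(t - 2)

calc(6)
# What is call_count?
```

Calls(t) = 1 + Calls(t-1) + Calls(t-2); Calls(0)=Calls(1)=1. For t=6 this gives 25.

Answer: 25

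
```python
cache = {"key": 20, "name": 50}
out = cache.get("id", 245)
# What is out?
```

Trace:
`cache = {"key": 20, "name": 50}` → cache = {'key': 20, 'name': 50}
`out = cache.get("id", 245)` → out = 245
So out = 245

Answer: 245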